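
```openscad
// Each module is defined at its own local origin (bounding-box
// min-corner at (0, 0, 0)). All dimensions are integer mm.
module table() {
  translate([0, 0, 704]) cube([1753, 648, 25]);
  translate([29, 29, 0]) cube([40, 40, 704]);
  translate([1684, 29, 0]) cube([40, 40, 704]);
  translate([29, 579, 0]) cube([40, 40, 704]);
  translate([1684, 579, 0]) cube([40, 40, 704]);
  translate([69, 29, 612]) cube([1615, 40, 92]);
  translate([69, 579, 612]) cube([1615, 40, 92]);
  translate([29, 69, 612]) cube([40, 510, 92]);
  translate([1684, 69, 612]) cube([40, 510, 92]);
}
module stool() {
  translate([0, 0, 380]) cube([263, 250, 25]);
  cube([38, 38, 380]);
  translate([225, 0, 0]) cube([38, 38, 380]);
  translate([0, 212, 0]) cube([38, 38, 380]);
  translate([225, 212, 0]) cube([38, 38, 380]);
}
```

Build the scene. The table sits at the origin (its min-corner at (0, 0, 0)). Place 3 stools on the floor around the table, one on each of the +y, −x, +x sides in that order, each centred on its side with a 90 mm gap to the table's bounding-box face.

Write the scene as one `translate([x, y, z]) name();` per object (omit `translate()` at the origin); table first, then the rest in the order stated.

table();
translate([745, 738, 0]) stool();
translate([-353, 199, 0]) stool();
translate([1843, 199, 0]) stool();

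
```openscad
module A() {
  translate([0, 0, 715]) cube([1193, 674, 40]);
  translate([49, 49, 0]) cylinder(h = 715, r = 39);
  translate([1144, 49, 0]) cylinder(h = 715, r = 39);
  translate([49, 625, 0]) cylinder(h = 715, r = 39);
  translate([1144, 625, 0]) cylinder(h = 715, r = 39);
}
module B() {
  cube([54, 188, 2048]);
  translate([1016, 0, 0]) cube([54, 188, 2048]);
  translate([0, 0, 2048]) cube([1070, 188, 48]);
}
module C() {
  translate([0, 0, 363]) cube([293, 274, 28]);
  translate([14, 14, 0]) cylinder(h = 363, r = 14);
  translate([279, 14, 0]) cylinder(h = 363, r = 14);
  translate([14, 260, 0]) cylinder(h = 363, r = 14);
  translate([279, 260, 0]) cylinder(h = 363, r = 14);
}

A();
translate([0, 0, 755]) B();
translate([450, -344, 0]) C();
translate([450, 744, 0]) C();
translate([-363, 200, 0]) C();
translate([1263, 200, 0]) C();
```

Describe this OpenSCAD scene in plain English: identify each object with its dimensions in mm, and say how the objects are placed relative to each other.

A is a table: top 1193 mm (x) × 674 mm (y), 40 mm thick, upper face at z = 755 mm, on four round legs of 78 mm diameter, each leg's bounding box inset 10 mm from the nearest pair of top edges, running from z = 0 to the bottom of the top.

B is a rectangular door frame: two vertical jambs of 54×188 mm section, 2048 mm tall, with a clear opening 962 mm wide between their inner faces. A header 48 mm tall and 188 mm deep lies on top of the jambs and spans the full outside width.

C is a four-legged stool. The seat is 293×274 mm, 28 mm thick, top at z = 391 mm. It stands on four round legs, each 28 mm in diameter, from z = 0 to the seat underside, each leg's axis is inset half a diameter from the nearest pair of seat edges (so the leg's bounding box is flush with the corner).

The door frame is on top of the table. Four stools sit around the table at the −y, +y, −x, +x sides.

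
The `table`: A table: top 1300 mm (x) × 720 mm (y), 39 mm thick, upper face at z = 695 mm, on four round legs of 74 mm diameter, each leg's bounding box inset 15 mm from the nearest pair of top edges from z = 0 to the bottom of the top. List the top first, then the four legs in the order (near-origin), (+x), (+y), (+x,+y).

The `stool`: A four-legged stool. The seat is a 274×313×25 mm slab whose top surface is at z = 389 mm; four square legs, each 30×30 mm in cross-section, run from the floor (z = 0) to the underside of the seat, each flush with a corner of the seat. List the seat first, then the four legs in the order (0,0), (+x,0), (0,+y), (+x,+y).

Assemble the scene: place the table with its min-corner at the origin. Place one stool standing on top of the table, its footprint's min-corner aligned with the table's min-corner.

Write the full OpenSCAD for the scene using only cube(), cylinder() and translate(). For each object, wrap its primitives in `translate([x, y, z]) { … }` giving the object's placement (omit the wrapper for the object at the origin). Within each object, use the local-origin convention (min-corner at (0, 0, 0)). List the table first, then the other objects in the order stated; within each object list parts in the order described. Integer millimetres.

translate([0, 0, 656]) cube([1300, 720, 39]);
translate([52, 52, 0]) cylinder(h = 656, r = 37);
translate([1248, 52, 0]) cylinder(h = 656, r = 37);
translate([52, 668, 0]) cylinder(h = 656, r = 37);
translate([1248, 668, 0]) cylinder(h = 656, r = 37);
translate([0, 0, 695]) {
  translate([0, 0, 364]) cube([274, 313, 25]);
  cube([30, 30, 364]);
  translate([244, 0, 0]) cube([30, 30, 364]);
  translate([0, 283, 0]) cube([30, 30, 364]);
  translate([244, 283, 0]) cube([30, 30, 364]);
}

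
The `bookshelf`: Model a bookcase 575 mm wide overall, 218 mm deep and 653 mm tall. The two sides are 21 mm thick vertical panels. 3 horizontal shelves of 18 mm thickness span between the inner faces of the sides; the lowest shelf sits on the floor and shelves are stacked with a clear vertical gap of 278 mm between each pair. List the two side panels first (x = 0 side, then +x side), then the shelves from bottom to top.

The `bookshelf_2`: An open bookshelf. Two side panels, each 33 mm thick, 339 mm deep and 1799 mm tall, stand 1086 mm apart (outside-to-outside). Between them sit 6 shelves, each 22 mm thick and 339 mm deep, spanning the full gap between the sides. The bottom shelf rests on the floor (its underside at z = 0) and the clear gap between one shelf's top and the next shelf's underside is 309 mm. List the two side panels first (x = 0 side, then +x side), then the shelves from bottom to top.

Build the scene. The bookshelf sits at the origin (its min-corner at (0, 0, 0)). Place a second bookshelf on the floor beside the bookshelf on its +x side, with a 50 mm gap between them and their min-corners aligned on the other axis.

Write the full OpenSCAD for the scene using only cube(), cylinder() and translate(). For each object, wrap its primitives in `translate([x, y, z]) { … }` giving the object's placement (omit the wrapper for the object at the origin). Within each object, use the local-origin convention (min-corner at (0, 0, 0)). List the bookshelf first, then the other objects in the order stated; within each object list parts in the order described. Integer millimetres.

cube([21, 218, 653]);
translate([554, 0, 0]) cube([21, 218, 653]);
translate([21, 0, 0]) cube([533, 218, 18]);
translate([21, 0, 296]) cube([533, 218, 18]);
translate([21, 0, 592]) cube([533, 218, 18]);
translate([625, 0, 0]) {
  cube([33, 339, 1799]);
  translate([1053, 0, 0]) cube([33, 339, 1799]);
  translate([33, 0, 0]) cube([1020, 339, 22]);
  translate([33, 0, 331]) cube([1020, 339, 22]);
  translate([33, 0, 662]) cube([1020, 339, 22]);
  translate([33, 0, 993]) cube([1020, 339, 22]);
  translate([33, 0, 1324]) cube([1020, 339, 22]);
  translate([33, 0, 1655]) cube([1020, 339, 22]);
}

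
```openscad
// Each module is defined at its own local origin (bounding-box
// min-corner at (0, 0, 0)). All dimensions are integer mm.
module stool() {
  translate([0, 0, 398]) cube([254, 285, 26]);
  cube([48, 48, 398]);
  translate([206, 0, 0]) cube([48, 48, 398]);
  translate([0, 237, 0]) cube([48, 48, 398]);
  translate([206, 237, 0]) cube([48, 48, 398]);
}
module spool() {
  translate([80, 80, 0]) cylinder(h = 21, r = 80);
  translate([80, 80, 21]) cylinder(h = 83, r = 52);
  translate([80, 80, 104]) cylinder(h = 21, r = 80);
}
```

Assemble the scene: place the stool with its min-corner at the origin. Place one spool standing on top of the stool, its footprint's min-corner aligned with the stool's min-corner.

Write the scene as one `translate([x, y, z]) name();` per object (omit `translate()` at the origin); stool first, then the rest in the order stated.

stool();
translate([0, 0, 424]) spool();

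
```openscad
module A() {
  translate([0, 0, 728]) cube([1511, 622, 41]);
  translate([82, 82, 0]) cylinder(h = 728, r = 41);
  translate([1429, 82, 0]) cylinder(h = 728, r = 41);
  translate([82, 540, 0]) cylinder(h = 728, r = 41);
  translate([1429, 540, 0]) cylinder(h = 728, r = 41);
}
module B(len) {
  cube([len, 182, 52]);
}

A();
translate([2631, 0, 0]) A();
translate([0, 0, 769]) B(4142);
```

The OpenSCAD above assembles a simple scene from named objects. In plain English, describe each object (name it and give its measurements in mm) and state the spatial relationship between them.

A is a table: top 1511 mm (x) × 622 mm (y), 41 mm thick, upper face at z = 769 mm, on four round legs of 82 mm diameter, each leg's bounding box inset 41 mm from the nearest pair of top edges, running from z = 0 to the bottom of the top.

B is a rectangular beam 4142 mm long (x), 182 mm deep (y), 52 mm thick (z).

The beam spans the tops of two tables placed 1120 mm apart, resting at z = 769 mm.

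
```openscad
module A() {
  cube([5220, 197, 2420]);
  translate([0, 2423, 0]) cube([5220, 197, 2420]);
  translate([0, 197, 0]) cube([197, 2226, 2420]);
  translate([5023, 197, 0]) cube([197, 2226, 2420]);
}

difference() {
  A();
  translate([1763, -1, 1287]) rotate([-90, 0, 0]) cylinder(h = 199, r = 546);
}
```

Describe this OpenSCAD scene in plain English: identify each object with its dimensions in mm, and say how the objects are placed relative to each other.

A is the wall frame of a small rectangular building: four walls, each 2420 mm tall and 197 mm thick, enclosing a footprint 5220 mm (x) by 2620 mm (y) outside-to-outside, with no floor or roof. The front and back walls (the −y and +y sides) span the full width; the two side walls fit between them.

The house frame has a circular hole of radius 546 mm through its front wall, centred at (x = 1763, z = 1287).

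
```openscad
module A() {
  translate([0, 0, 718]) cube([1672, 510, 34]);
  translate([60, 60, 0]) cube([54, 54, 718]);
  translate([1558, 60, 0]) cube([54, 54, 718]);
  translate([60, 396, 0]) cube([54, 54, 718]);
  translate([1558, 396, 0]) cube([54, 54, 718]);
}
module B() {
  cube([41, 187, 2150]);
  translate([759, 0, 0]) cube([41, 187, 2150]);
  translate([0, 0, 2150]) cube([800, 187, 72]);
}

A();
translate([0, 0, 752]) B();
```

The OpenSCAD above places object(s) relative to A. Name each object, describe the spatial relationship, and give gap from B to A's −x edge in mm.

A is a table. B is a door frame. The door frame is on top of the table. The gap from the door frame to the table's −x edge is 0 mm.

The door frame's min-x is at 0; the table's min-x is 0; gap = 0 mm.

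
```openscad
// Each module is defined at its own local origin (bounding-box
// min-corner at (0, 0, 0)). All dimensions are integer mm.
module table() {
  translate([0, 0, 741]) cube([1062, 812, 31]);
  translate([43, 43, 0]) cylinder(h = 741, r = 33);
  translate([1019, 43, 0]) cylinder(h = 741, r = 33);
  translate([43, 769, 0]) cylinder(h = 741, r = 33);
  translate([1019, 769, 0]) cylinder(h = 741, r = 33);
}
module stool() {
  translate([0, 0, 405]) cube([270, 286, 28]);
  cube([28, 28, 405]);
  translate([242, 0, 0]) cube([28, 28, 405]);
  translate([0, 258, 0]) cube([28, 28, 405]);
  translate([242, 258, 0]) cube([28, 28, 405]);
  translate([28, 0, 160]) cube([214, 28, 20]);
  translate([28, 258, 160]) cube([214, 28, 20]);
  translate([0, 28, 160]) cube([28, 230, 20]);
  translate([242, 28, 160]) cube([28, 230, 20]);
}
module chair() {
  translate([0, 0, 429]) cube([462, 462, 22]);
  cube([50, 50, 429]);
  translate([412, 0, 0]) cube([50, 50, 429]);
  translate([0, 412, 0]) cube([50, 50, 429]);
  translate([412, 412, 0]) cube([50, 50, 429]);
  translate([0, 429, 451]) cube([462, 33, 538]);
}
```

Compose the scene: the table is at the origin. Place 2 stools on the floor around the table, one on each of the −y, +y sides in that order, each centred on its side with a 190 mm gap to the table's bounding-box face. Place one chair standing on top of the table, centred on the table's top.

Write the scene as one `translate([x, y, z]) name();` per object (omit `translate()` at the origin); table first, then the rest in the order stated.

table();
translate([396, -476, 0]) stool();
translate([396, 1002, 0]) stool();
translate([300, 175, 772]) chair();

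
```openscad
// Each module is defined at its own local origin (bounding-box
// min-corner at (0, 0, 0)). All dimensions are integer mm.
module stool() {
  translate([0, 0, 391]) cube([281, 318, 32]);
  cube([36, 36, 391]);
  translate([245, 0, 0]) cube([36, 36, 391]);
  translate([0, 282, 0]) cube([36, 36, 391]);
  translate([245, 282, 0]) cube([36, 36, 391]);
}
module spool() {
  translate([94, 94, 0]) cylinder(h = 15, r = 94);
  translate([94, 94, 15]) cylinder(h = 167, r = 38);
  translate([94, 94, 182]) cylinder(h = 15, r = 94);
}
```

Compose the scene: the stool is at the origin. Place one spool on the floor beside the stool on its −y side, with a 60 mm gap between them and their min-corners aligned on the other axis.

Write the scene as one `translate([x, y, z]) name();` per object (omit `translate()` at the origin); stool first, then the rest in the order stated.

stool();
translate([0, -248, 0]) spool();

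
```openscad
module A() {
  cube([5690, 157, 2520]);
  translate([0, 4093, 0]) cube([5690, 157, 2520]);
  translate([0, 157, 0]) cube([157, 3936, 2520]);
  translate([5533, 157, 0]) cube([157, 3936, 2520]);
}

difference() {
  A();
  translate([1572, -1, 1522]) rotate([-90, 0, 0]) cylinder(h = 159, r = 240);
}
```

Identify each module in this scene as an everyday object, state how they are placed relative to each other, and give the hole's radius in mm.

The subtracted cylinder has r = 240 mm.

A is a house frame. The house frame has a circular hole through its front wall. The hole's radius is 240 mm.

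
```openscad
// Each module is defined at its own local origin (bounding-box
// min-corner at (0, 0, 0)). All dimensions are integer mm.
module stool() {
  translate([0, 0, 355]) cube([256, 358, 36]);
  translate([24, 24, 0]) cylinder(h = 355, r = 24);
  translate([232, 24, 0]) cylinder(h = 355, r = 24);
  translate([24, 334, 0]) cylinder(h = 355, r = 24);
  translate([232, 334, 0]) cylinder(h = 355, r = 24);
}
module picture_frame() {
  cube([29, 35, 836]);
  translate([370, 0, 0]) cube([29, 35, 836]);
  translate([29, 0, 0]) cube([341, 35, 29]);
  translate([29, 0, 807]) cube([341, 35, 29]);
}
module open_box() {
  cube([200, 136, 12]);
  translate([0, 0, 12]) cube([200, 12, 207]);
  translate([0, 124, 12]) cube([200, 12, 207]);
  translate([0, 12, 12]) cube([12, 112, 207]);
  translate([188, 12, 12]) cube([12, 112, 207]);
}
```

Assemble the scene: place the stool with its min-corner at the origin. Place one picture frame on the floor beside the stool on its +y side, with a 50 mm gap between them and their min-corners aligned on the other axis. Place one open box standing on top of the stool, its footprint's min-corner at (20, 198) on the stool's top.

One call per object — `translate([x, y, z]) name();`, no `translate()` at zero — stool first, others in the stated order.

stool();
translate([0, 408, 0]) picture_frame();
translate([20, 198, 391]) open_box();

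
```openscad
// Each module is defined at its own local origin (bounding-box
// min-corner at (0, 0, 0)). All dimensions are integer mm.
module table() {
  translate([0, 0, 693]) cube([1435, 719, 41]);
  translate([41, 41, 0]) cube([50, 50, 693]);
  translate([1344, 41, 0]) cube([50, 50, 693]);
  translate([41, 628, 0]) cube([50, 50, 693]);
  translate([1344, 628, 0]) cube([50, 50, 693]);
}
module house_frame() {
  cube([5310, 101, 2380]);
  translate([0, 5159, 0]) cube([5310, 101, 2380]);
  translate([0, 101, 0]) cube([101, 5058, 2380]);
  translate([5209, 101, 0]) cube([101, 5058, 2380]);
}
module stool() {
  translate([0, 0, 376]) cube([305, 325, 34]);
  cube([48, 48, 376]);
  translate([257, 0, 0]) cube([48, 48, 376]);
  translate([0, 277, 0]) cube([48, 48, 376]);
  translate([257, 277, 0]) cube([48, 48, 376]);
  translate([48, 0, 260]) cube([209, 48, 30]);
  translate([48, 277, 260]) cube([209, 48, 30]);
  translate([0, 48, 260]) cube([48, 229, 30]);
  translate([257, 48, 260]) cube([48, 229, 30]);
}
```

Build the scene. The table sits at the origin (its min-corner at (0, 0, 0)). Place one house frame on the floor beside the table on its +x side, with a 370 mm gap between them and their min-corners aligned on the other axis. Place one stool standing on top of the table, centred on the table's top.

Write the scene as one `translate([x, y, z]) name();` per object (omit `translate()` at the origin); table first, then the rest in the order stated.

table();
translate([1805, 0, 0]) house_frame();
translate([565, 197, 734]) stool();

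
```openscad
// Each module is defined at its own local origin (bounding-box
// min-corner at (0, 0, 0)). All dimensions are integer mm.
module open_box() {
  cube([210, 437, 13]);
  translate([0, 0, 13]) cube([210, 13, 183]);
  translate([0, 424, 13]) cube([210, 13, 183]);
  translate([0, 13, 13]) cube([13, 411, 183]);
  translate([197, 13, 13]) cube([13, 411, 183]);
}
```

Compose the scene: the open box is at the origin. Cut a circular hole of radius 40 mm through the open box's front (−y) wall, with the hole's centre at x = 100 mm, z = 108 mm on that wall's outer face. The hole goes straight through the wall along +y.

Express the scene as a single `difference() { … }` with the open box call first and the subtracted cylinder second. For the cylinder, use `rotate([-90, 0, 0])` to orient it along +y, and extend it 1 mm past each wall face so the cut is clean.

difference() {
  open_box();
  translate([100, -1, 108]) rotate([-90, 0, 0]) cylinder(h = 15, r = 40);
}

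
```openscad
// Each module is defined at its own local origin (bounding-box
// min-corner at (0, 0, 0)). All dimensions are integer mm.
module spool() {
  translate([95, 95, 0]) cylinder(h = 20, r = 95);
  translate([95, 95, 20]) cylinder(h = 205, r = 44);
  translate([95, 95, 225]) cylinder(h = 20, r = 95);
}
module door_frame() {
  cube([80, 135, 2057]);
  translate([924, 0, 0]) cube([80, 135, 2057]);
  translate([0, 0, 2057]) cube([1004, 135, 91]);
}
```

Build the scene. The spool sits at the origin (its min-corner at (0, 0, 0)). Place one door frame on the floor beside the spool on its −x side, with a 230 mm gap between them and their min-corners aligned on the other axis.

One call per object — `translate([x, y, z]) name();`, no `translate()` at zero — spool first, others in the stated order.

spool();
translate([-1234, 0, 0]) door_frame();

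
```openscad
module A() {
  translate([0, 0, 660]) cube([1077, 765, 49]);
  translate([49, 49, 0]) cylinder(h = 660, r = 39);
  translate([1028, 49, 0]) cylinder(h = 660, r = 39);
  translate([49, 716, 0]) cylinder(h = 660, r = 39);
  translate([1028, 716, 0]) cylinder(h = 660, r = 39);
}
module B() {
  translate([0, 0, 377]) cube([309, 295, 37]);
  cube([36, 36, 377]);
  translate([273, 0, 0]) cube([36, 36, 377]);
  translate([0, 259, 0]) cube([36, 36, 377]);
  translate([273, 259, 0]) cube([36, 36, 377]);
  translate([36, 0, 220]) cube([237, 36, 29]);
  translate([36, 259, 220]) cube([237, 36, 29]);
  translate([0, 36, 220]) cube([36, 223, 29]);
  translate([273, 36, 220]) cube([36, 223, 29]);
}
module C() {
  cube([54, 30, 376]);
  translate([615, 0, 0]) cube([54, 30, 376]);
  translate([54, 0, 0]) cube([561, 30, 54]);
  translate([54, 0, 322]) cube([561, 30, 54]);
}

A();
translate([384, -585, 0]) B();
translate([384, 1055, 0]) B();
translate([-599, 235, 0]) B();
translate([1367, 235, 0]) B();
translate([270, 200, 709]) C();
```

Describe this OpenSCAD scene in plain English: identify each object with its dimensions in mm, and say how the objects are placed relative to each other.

A is a table: top 1077 mm (x) × 765 mm (y), 49 mm thick, upper face at z = 709 mm, on four round legs of 78 mm diameter, each leg's bounding box inset 10 mm from the nearest pair of top edges, running from z = 0 to the bottom of the top.

B is a four-legged stool. The seat is 309×295 mm, 37 mm thick, top at z = 414 mm. It stands on four square legs, each 36×36 mm in cross-section, from z = 0 to the seat underside, each flush with a corner of the seat. Four stretchers, 36 mm wide and 29 mm tall, connect adjacent legs with their undersides at z = 220 mm, each running between the inner faces of the legs it joins and aligned with the legs' outer faces on the other axis.

C is a rectangular picture frame lying in the x–z plane (depth along y). The opening is 561 mm wide (x) by 268 mm tall (z), surrounded by a border 54 mm wide on all four sides. The frame is 30 mm deep and is made of two full-height vertical stiles with two horizontal rails fitted between them.

Four stools sit around the table at the −y, +y, −x, +x sides. The picture frame is on top of the table.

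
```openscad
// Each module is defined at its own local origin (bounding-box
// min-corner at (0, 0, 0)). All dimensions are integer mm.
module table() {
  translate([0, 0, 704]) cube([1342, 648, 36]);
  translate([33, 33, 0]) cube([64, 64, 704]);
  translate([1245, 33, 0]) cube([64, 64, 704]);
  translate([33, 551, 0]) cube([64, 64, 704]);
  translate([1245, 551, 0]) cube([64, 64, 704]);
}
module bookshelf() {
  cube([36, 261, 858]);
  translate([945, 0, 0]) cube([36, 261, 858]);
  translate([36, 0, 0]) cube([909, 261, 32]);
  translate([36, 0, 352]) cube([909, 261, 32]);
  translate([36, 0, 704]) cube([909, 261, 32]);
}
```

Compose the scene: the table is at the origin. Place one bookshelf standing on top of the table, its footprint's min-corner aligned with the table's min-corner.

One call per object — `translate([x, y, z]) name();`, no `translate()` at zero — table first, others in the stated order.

table();
translate([0, 0, 740]) bookshelf();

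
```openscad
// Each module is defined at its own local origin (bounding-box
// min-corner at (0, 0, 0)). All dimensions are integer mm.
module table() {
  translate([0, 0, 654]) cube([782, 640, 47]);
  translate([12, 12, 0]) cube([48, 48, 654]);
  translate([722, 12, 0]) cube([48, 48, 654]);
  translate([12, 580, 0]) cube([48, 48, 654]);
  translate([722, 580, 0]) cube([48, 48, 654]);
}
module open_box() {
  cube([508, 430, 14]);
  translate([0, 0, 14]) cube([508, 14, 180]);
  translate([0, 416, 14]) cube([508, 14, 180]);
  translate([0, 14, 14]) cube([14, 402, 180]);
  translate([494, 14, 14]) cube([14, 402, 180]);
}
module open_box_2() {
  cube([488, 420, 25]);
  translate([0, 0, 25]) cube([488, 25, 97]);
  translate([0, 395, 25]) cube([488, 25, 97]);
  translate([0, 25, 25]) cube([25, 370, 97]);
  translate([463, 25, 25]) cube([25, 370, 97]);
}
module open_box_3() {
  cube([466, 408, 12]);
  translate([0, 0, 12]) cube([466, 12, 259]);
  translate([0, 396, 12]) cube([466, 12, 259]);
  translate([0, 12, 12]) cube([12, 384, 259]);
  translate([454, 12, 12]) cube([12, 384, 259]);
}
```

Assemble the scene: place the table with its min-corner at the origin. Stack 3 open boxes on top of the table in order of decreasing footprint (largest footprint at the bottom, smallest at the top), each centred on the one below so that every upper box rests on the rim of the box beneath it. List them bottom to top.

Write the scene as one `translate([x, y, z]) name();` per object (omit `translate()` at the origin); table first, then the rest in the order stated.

table();
translate([137, 105, 701]) open_box();
translate([147, 110, 895]) open_box_2();
translate([158, 116, 1017]) open_box_3();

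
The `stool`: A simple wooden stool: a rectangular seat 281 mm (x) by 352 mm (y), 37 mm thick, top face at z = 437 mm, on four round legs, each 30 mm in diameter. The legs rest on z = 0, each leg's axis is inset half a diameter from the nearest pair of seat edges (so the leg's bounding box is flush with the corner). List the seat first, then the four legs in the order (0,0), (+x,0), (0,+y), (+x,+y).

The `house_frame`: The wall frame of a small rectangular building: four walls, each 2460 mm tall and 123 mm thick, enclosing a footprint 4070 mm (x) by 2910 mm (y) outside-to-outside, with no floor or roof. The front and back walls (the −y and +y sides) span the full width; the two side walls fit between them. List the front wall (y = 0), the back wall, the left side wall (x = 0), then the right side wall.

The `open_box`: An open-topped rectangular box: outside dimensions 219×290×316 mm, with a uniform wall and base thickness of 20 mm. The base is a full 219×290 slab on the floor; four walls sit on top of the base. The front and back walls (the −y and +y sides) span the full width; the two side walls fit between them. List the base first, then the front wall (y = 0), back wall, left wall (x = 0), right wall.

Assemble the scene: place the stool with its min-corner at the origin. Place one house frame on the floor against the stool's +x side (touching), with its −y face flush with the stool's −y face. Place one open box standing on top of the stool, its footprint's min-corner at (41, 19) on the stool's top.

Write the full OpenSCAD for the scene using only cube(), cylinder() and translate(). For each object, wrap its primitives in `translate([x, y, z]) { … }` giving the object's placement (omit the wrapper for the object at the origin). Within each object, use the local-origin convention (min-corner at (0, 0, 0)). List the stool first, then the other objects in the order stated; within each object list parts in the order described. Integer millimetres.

translate([0, 0, 400]) cube([281, 352, 37]);
translate([15, 15, 0]) cylinder(h = 400, r = 15);
translate([266, 15, 0]) cylinder(h = 400, r = 15);
translate([15, 337, 0]) cylinder(h = 400, r = 15);
translate([266, 337, 0]) cylinder(h = 400, r = 15);
translate([281, 0, 0]) {
  cube([4070, 123, 2460]);
  translate([0, 2787, 0]) cube([4070, 123, 2460]);
  translate([0, 123, 0]) cube([123, 2664, 2460]);
  translate([3947, 123, 0]) cube([123, 2664, 2460]);
}
translate([41, 19, 437]) {
  cube([219, 290, 20]);
  translate([0, 0, 20]) cube([219, 20, 296]);
  translate([0, 270, 20]) cube([219, 20, 296]);
  translate([0, 20, 20]) cube([20, 250, 296]);
  translate([199, 20, 20]) cube([20, 250, 296]);
}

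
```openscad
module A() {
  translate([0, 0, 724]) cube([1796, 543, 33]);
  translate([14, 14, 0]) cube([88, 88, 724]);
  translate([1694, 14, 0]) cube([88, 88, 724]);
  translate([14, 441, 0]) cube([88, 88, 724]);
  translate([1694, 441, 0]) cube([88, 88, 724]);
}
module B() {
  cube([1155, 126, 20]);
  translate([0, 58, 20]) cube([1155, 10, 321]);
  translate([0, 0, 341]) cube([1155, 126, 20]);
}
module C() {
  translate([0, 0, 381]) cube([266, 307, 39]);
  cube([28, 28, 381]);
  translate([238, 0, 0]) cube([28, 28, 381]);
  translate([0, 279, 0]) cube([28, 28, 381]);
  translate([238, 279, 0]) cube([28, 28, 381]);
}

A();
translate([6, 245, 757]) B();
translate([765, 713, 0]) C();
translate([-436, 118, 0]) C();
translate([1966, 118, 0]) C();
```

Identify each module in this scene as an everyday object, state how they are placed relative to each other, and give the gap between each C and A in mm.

Each stool's nearest face is 170 mm from the table's bounding box.

A is a table. B is an I-beam. C is a stool. The I-beam is on top of the table. Three stools sit around the table at the +y, −x, +x sides. The gap between each stool and the table is 170 mm.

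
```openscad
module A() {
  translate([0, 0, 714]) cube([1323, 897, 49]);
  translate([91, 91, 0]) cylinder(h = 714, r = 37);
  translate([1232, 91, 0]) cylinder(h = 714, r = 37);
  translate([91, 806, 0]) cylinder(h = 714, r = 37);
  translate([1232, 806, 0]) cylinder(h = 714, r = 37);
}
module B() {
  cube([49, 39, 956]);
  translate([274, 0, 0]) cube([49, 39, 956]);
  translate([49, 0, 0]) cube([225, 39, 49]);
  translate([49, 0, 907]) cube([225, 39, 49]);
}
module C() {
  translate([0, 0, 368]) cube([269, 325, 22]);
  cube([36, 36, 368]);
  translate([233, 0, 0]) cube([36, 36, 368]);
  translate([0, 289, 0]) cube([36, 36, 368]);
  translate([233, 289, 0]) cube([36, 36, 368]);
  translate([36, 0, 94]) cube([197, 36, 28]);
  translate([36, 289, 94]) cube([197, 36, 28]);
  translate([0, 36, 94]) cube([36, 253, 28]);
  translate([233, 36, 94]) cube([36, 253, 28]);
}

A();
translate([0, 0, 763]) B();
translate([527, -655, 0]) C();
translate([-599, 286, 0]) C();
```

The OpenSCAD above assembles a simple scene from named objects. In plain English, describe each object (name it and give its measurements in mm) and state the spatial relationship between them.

A is a rectangular dining table. The top is 1323×897×49 mm with its upper surface at z = 763 mm. It stands on four round legs of 74 mm diameter, each leg's bounding box inset 54 mm from the nearest pair of top edges, running from the floor to the underside of the top.

B is a picture frame with a 225×858 mm rectangular opening (x by z) and a uniform 49 mm border on every side. Frame depth is 39 mm along y. It is built from two vertical stiles running the full outside height and two horizontal rails spanning the gap between the stiles.

C is a simple wooden stool: a rectangular seat 269 mm (x) by 325 mm (y), 22 mm thick, top face at z = 390 mm, on four square legs, each 36×36 mm in cross-section. The legs rest on z = 0, each flush with a corner of the seat. Four stretchers, 36 mm wide and 28 mm tall, connect adjacent legs with their undersides at z = 94 mm, each running between the inner faces of the legs it joins and aligned with the legs' outer faces on the other axis.

The picture frame is on top of the table. Two stools sit around the table at the −y, −x sides.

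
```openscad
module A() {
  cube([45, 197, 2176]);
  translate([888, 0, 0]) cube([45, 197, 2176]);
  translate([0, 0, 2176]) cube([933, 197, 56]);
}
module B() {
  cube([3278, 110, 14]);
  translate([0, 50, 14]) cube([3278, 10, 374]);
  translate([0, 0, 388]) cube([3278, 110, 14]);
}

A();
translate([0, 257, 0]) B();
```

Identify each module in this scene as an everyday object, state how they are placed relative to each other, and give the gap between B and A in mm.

The I-beam's nearest face is 60 mm from the door frame's +y face.

A is a door frame. B is an I-beam. The I-beam is on the floor beside the door frame on its +y side. The gap between the I-beam and the door frame is 60 mm.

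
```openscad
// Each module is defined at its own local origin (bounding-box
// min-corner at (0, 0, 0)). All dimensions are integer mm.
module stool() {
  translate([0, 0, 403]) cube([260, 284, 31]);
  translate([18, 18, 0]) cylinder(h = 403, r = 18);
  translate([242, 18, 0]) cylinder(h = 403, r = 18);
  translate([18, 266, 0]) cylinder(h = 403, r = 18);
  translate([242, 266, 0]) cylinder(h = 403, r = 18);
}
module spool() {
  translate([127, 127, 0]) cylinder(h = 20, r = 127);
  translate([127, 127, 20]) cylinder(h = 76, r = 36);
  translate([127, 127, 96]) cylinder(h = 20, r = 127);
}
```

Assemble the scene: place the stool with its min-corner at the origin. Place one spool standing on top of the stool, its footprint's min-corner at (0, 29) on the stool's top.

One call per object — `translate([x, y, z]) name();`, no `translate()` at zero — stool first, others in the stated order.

stool();
translate([0, 29, 434]) spool();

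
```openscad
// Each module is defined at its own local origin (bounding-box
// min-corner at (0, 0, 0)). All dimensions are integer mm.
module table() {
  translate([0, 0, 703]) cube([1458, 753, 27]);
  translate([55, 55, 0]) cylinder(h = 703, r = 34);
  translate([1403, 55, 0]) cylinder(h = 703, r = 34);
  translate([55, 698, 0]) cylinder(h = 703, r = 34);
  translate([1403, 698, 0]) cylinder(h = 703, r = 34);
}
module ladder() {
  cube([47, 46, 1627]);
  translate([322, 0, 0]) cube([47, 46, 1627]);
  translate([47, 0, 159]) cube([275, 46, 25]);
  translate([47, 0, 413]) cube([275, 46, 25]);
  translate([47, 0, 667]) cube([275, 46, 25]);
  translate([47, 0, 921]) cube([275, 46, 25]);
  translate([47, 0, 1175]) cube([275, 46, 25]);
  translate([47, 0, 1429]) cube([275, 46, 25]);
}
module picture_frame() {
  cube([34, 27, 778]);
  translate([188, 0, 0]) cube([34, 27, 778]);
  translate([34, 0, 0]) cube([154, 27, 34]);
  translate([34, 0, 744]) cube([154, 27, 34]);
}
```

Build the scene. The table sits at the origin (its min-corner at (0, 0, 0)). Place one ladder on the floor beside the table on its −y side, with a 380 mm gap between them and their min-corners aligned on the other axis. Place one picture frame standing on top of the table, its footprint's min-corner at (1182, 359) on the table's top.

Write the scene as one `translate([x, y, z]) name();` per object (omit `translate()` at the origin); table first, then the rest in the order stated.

table();
translate([0, -426, 0]) ladder();
translate([1182, 359, 730]) picture_frame();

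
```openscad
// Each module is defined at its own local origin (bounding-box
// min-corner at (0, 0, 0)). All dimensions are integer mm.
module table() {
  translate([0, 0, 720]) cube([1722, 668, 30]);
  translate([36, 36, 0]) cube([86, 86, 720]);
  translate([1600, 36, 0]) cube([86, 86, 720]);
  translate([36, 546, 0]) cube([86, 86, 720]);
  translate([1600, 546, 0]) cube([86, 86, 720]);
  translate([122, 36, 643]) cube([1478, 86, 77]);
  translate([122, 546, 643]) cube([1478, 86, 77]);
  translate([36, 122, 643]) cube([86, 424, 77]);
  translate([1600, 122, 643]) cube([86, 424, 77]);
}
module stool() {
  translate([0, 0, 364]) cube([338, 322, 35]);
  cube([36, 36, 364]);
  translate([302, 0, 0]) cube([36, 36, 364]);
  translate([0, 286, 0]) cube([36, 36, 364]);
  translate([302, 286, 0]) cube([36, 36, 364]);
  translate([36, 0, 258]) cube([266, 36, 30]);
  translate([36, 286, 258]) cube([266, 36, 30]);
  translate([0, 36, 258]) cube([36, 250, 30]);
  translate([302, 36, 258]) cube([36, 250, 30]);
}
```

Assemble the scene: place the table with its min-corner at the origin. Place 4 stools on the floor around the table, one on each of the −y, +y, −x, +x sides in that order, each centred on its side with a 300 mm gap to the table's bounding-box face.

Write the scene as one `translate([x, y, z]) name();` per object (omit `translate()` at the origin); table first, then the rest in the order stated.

table();
translate([692, -622, 0]) stool();
translate([692, 968, 0]) stool();
translate([-638, 173, 0]) stool();
translate([2022, 173, 0]) stool();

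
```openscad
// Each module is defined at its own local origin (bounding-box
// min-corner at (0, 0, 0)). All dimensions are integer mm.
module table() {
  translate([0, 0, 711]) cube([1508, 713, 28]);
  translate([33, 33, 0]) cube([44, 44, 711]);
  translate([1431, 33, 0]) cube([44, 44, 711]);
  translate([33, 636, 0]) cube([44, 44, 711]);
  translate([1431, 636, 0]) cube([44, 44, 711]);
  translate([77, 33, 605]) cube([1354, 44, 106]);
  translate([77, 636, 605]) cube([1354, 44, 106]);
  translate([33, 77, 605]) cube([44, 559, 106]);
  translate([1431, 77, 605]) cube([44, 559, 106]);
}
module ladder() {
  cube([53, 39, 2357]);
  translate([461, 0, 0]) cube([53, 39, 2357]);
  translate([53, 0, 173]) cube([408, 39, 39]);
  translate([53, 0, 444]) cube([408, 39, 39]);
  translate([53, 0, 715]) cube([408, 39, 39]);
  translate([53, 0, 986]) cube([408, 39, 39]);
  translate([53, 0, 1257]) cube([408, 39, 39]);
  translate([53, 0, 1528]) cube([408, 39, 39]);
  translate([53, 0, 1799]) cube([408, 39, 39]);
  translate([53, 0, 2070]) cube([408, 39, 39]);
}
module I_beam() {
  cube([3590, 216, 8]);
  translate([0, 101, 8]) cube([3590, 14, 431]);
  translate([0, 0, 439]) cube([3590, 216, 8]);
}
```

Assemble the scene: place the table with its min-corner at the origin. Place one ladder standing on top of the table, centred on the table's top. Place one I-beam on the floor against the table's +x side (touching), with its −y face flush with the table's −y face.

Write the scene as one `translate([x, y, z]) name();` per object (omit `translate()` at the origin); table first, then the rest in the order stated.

table();
translate([497, 337, 739]) ladder();
translate([1508, 0, 0]) I_beam();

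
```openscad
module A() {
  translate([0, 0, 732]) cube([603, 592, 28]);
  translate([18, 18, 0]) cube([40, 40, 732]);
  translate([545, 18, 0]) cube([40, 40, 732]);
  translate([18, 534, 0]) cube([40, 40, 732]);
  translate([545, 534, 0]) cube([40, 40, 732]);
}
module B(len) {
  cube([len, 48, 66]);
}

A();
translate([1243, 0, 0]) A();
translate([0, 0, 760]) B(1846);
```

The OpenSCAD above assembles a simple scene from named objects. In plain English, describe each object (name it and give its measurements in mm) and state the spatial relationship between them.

A is a rectangular dining table. The top is 603×592×28 mm with its upper surface at z = 760 mm. It stands on four 40×40 mm square legs, each inset 18 mm from the nearest pair of top edges, running from the floor to the underside of the top.

B is a rectangular beam 1846 mm long (x), 48 mm deep (y), 66 mm thick (z).

The beam spans the tops of two tables placed 640 mm apart, resting at z = 760 mm.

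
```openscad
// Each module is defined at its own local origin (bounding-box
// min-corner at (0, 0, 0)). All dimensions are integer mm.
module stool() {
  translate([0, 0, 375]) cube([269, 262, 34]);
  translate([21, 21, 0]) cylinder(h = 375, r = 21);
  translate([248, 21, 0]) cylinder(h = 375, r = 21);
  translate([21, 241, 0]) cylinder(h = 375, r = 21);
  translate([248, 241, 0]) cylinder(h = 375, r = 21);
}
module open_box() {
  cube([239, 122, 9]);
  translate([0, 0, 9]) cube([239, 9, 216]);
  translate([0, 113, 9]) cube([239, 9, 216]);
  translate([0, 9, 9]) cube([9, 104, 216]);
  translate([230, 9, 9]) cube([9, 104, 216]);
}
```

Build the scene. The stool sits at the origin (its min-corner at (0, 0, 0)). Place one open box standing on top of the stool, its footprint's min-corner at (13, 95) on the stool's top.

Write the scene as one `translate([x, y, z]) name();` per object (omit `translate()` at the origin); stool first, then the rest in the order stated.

stool();
translate([13, 95, 409]) open_box();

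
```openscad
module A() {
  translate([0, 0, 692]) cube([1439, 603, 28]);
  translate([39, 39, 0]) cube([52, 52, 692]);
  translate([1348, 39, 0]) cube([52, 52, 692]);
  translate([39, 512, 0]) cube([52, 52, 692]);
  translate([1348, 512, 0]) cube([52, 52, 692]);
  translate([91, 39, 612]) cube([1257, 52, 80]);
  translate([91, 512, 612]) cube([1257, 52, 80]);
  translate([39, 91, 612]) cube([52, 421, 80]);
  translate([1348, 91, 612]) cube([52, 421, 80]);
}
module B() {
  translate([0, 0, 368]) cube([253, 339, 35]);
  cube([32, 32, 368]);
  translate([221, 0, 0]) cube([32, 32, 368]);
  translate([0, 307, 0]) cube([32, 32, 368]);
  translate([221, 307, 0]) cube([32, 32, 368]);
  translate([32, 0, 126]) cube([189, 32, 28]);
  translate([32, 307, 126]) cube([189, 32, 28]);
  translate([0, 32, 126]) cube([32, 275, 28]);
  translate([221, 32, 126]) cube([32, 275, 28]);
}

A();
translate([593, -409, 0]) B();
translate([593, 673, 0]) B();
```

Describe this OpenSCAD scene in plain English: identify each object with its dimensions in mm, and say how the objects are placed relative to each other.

A is a table: top 1439 mm (x) × 603 mm (y), 28 mm thick, upper face at z = 720 mm, on four 52×52 mm square legs, each inset 39 mm from the nearest pair of top edges, running from z = 0 to the bottom of the top. Four apron rails, 52 mm thick and 80 mm tall, run between adjacent legs with their top edges flush with the underside of the top and their outer faces flush with the legs' outer faces.

B is a four-legged stool. The seat is a 253×339×35 mm slab whose top surface is at z = 403 mm; four square legs, each 32×32 mm in cross-section, run from the floor (z = 0) to the underside of the seat, each flush with a corner of the seat. Four stretchers, 32 mm wide and 28 mm tall, connect adjacent legs with their undersides at z = 126 mm, each running between the inner faces of the legs it joins and aligned with the legs' outer faces on the other axis.

Two stools sit around the table at the −y, +y sides.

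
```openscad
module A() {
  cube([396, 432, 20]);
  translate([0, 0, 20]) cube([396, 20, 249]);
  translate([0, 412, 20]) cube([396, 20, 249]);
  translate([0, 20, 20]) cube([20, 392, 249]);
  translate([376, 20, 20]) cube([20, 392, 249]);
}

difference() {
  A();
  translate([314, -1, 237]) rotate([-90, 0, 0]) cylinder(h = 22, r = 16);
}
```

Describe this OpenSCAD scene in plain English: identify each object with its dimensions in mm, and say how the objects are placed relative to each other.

A is an open-topped rectangular box: outside dimensions 396×432×269 mm, with a uniform wall and base thickness of 20 mm. The base is a full 396×432 slab on the floor; four walls sit on top of the base. The front and back walls (the −y and +y sides) span the full width; the two side walls fit between them.

The open box has a circular hole of radius 16 mm through its front wall, centred at (x = 314, z = 237).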